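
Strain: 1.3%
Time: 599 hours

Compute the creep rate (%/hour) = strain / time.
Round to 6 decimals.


Creep rate = 1.3 / 599
= 0.002170 %/h

0.002170


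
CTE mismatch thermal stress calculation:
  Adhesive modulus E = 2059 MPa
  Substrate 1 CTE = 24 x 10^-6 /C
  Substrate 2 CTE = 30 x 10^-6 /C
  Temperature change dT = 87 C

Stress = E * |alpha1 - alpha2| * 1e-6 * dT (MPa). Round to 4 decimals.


delta_alpha = |24 - 30| = 6 x 10^-6/C
Stress = 2059 * 6e-6 * 87
= 1.0748 MPa

1.0748


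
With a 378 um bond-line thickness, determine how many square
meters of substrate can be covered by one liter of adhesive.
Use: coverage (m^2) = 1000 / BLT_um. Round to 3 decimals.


Coverage = 1000 / 378 = 2.646 m^2

2.646


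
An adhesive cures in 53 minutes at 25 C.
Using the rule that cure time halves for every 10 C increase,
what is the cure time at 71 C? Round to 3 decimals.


Factor = 2^((71 - 25) / 10) = 24.2515
Cure time = 53 / 24.2515
= 2.185 minutes

2.185


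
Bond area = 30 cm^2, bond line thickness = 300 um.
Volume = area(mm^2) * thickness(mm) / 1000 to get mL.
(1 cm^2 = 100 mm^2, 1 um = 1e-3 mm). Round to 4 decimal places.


area_mm2 = 30 * 100 = 3000
blt_mm = 300 * 1e-3 = 0.3
vol_mm3 = 3000 * 0.3 = 900.0
vol_mL = 900.0 / 1000 = 0.9000 mL

0.9000


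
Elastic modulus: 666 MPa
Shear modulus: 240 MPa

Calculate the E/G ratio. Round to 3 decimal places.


E / G = 666 / 240 = 2.775

2.775


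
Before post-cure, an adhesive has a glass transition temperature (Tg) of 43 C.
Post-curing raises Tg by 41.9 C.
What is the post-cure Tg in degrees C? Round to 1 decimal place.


Tg_post = Tg_base + delta_Tg
= 43 + 41.9
= 84.9 C

84.9


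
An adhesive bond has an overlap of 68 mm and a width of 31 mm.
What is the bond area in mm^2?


Bond area = overlap * width
= 68 * 31
= 2108 mm^2

2108


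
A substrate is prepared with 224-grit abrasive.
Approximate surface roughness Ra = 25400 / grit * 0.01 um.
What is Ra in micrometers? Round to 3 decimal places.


Ra = 25400 / 224 * 0.01 = 1.134 um

1.134


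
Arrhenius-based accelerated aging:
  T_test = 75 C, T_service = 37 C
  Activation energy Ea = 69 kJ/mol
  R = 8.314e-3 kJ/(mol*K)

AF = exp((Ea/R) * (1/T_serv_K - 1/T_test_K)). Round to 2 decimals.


T_test_K = 348.15, T_serv_K = 310.15
AF = exp((69/8.314e-3) * (1/310.15 - 1/348.15))
= 18.55

18.55


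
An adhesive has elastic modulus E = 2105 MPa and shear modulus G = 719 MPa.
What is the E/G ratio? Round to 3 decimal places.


E/G = 2105 / 719 = 2.928

2.928


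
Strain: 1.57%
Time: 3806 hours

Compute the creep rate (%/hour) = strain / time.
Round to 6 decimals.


Creep rate = 1.57 / 3806
= 0.000413 %/h

0.000413


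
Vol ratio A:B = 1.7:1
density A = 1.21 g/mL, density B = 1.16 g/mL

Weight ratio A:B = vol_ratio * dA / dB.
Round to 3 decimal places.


Weight ratio = 1.7 * 1.21 / 1.16
= 1.773

1.773


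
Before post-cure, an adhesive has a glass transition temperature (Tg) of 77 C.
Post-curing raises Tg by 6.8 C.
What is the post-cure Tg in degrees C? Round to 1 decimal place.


Tg_post = Tg_base + delta_Tg
= 77 + 6.8
= 83.8 C

83.8


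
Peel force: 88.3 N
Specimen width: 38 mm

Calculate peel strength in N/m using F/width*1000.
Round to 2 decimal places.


Peel strength = 88.3 / 38 * 1000 = 2323.68 N/m

2323.68


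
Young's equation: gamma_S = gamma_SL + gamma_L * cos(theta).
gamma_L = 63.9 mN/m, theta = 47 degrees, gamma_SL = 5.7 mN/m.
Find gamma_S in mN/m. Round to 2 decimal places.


cos(47 deg) = 0.681998
gamma_S = 5.7 + 63.9 * 0.681998
= 49.28 mN/m

49.28


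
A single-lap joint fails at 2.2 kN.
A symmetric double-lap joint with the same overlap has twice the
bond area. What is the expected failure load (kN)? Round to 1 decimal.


Double-lap load = 2 * 2.2 = 4.4 kN

4.4


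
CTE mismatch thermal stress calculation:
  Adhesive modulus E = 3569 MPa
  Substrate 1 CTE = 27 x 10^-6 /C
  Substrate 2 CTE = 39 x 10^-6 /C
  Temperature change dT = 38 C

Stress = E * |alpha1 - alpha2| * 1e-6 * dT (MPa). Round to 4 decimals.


delta_alpha = |27 - 39| = 12 x 10^-6/C
Stress = 3569 * 12e-6 * 38
= 1.6275 MPa

1.6275


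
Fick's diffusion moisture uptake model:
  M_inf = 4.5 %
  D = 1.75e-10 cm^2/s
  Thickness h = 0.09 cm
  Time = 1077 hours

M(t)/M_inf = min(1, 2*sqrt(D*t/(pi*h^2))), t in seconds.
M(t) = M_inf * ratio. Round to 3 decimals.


t_sec = 1077 * 3600 = 3877200
ratio = 2*sqrt(1.75e-10*3877200/(pi*0.09^2))
= min(1, 0.326581)
= 0.326581
M(t) = 4.5 * 0.326581 = 1.470 %

1.470


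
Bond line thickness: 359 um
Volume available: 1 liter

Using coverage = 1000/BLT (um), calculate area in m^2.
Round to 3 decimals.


1 L = 1e6 mm^3, thickness = 359 um = 0.359 mm
Area = 1e6 / 0.359 mm^2 = (1e6 / 0.359) / 1e6 m^2 = 1000 / 359 m^2
= 2.786 m^2

2.786


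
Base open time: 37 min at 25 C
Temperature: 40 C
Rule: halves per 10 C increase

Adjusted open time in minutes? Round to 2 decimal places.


Acceleration = 2^((40-25)/10) = 2.8284
Open time = 37 / 2.8284 = 13.08 min

13.08


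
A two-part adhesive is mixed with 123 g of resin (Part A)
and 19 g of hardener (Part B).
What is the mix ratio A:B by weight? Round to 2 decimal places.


Mix ratio = mass_A / mass_B
= 123 / 19
= 6.47

6.47


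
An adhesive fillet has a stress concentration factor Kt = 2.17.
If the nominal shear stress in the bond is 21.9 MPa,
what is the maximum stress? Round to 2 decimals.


Max stress = 21.9 * 2.17 = 47.52 MPa

47.52


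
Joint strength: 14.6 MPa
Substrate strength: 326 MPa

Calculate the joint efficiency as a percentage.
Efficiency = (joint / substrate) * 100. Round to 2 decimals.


Efficiency = (14.6 / 326) * 100 = 4.48%

4.48


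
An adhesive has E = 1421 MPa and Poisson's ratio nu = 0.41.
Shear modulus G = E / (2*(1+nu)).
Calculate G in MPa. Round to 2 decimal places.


G = 1421 / (2*(1+0.41))
= 1421 / 2.82
= 503.90 MPa

503.90


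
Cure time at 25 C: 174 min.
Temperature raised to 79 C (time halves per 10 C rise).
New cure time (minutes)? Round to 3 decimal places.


Acceleration factor = 2^(54/10) = 42.2243
New time = 174 / 42.2243 = 4.121 min

4.121


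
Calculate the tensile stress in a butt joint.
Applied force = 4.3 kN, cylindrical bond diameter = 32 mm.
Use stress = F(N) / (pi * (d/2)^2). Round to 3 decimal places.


A = pi * 16.0^2 = 804.2477 mm^2
sigma = 4300.0 / 804.2477 = 5.347 MPa

5.347


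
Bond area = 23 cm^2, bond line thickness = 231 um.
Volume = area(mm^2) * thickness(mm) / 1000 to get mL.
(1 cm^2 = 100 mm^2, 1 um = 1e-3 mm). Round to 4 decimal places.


area_mm2 = 23 * 100 = 2300
blt_mm = 231 * 1e-3 = 0.231
vol_mm3 = 2300 * 0.231 = 531.3
vol_mL = 531.3 / 1000 = 0.5313 mL

0.5313


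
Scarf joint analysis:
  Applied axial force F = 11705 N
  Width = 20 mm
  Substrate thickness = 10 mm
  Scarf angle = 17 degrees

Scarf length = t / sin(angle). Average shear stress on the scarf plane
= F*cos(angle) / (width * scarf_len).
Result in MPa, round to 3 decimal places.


Scarf length = 10 / sin(17 deg) = 34.2030 mm
cos(17 deg) = 0.956305
Shear = 11705 * 0.956305 / (20 * 34.2030)
= 16.363 MPa

16.363


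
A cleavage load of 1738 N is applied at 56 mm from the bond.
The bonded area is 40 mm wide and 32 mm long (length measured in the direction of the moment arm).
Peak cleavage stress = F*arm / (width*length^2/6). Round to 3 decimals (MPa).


Moment = 1738 * 56 = 97328 N*mm
Section modulus = 40 * 1024 / 6 = 40960 / 6 mm^3
Stress = 97328 / (40960 / 6) = 583968 / 40960
= 14.257 MPa

14.257


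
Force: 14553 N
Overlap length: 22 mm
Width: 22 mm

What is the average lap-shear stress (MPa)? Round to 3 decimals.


Average shear stress = F / (overlap * width)
= 14553 / (22 * 22)
= 30.068 MPa

30.068


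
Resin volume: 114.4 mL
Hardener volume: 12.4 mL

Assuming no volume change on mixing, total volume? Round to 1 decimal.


V_total = 114.4 + 12.4 = 126.8 mL

126.8


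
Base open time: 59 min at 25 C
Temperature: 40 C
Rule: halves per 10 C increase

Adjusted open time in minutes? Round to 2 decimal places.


Acceleration = 2^((40-25)/10) = 2.8284
Open time = 59 / 2.8284 = 20.86 min

20.86


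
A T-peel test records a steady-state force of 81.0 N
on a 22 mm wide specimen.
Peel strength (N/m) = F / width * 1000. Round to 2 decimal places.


Peel strength = 81.0 / 22 * 1000
= 3681.82 N/m

3681.82


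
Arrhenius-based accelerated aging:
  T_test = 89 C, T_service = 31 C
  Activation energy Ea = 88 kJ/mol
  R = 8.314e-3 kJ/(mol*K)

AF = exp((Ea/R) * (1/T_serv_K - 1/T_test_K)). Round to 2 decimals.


T_test_K = 362.15, T_serv_K = 304.15
AF = exp((88/8.314e-3) * (1/304.15 - 1/362.15))
= 263.34

263.34


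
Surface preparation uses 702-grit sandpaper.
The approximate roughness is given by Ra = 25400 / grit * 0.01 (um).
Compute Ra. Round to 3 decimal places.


Ra = 25400 / 702 * 0.01
= 254 / 702
= 0.362 um

0.362


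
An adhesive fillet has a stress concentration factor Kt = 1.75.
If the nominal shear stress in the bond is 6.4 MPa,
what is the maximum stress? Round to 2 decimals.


Max stress = 6.4 * 1.75 = 11.20 MPa

11.20


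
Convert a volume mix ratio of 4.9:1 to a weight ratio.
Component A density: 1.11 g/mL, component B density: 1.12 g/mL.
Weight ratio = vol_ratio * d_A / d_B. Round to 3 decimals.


= 4.9 * 1.11 / 1.12 = 4.856

4.856


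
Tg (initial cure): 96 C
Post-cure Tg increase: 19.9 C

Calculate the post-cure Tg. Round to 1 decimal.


Post-cure Tg = 96 + 19.9 = 115.9 C

115.9


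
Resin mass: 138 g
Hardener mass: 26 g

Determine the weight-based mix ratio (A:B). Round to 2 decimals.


Ratio = 138 / 26 = 5.31

5.31


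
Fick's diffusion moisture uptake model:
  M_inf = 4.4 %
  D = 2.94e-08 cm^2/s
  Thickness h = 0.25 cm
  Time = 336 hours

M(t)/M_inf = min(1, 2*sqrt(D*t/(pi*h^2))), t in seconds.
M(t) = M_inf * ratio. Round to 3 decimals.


t_sec = 336 * 3600 = 1209600
ratio = 2*sqrt(2.94e-08*1209600/(pi*0.25^2))
= min(1, 0.851157)
= 0.851157
M(t) = 4.4 * 0.851157 = 3.745 %

3.745


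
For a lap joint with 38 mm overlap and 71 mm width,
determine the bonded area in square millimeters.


Area = 38 * 71 = 2698 mm^2

2698


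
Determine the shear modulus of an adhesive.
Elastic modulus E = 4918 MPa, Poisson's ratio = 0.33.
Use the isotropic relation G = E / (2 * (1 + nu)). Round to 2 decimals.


G = 4918 / (2*(1+0.33)) = 4918 / 2.66
= 1848.87 MPa

1848.87


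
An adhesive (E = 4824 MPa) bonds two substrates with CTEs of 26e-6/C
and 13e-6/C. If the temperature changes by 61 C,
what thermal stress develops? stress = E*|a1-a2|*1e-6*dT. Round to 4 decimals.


Stress = 4824 * |26 - 13| * 1e-6 * 61
= 3.8254 MPa

3.8254


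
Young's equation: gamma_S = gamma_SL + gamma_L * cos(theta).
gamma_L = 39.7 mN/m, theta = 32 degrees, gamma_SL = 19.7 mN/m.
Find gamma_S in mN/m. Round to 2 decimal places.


cos(32 deg) = 0.848048
gamma_S = 19.7 + 39.7 * 0.848048
= 53.37 mN/m

53.37


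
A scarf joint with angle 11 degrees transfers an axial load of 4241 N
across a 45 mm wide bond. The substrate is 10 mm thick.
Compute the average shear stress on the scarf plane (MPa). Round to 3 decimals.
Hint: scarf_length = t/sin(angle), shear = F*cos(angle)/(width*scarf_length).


scarf_length = 10 / sin(11 deg) = 52.4084 mm
cos(11 deg) = 0.981627
shear stress = 4241 * 0.981627 / (45 * 52.4084)
= 1.765 MPa

1.765


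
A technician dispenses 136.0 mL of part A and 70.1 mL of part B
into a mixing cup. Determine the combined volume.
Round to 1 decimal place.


Combined volume = 136.0 + 70.1
= 206.1 mL

206.1


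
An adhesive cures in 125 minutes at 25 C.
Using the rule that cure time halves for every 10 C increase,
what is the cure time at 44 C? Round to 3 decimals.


Factor = 2^((44 - 25) / 10) = 3.7321
Cure time = 125 / 3.7321
= 33.493 minutes

33.493


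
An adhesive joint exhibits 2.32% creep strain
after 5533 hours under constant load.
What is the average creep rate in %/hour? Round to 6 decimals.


Creep rate = strain / time
= 2.32 / 5533
= 0.000419 %/h

0.000419


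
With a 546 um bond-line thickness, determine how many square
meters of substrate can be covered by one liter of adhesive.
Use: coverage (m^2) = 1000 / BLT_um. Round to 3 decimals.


Coverage = 1000 / 546 = 1.832 m^2

1.832


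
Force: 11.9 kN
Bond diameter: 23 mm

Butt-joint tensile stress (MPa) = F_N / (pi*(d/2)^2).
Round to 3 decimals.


F_N = 11.9 * 1000 = 11900.0 N
A = pi*(11.5)^2 = 415.4756 mm^2
stress = 11900.0 / 415.4756 = 28.642 MPa

28.642


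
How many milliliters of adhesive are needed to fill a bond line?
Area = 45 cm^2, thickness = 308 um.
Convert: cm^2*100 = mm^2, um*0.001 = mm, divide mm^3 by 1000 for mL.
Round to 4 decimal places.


= (45 * 100) * (308 * 0.001) / 1000
= 1.3860 mL

1.3860


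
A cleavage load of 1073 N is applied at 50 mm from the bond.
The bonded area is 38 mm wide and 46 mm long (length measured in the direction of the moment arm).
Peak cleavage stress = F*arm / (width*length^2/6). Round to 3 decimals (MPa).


Moment = 1073 * 50 = 53650 N*mm
Section modulus = 38 * 2116 / 6 = 80408 / 6 mm^3
Stress = 53650 / (80408 / 6) = 321900 / 80408
= 4.003 MPa

4.003


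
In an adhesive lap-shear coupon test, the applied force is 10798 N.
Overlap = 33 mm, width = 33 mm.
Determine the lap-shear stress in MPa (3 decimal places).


stress = F / (overlap * width)
= 10798 / (33 * 33)
= 9.916 MPa

9.916


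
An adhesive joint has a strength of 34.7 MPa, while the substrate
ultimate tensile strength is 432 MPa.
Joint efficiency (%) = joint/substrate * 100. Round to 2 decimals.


Efficiency = 34.7 / 432 * 100
= 8.03%

8.03


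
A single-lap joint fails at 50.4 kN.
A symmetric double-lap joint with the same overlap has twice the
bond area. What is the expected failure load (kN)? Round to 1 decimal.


Double-lap load = 2 * 50.4 = 100.8 kN

100.8


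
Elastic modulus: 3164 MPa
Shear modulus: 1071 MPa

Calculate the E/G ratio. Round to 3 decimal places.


E / G = 3164 / 1071 = 2.954

2.954


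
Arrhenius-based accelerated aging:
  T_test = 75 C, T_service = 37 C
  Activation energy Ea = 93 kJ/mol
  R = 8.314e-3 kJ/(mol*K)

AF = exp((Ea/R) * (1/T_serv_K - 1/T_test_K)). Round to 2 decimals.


T_test_K = 348.15, T_serv_K = 310.15
AF = exp((93/8.314e-3) * (1/310.15 - 1/348.15))
= 51.24

51.24


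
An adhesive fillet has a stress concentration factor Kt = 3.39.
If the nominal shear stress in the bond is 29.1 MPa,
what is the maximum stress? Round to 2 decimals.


Max stress = 29.1 * 3.39 = 98.65 MPa

98.65


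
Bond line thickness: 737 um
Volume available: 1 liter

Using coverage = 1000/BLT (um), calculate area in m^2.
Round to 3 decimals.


1 L = 1e6 mm^3, thickness = 737 um = 0.737 mm
Area = 1e6 / 0.737 mm^2 = (1e6 / 0.737) / 1e6 m^2 = 1000 / 737 m^2
= 1.357 m^2

1.357


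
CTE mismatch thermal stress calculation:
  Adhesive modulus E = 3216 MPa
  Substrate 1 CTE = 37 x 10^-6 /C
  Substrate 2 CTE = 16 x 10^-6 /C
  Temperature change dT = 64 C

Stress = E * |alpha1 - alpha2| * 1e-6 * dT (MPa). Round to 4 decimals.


delta_alpha = |37 - 16| = 21 x 10^-6/C
Stress = 3216 * 21e-6 * 64
= 4.3223 MPa

4.3223


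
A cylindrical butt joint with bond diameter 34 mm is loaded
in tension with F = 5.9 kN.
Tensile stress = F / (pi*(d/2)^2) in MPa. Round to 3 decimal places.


Area = pi * (34/2)^2 = 907.9203 mm^2
Stress = 5.9*1000 / 907.9203
= 6.498 MPa

6.498


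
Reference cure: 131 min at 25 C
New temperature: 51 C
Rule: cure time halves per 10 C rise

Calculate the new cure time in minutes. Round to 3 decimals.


factor = 2^((51-25)/10) = 6.0629
t_new = 131 / 6.0629 = 21.607 min

21.607


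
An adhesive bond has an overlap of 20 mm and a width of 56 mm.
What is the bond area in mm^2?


Bond area = overlap * width
= 20 * 56
= 1120 mm^2

1120


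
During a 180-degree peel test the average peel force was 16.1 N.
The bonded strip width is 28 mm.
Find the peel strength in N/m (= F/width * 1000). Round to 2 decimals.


Peel strength = F/width * 1000
= 16.1 / 28 * 1000
= 575.00 N/m

575.00


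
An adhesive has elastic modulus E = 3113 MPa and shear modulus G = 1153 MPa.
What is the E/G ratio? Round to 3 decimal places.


E/G = 3113 / 1153 = 2.700

2.700


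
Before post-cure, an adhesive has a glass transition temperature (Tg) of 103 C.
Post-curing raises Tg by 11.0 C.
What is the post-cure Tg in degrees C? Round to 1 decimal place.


Tg_post = Tg_base + delta_Tg
= 103 + 11.0
= 114.0 C

114.0


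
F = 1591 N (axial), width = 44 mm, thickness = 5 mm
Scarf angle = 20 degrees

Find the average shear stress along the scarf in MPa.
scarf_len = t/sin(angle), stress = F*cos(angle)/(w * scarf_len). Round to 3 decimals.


scarf_len = 5/sin(20 deg) = 14.6190
cos(20 deg) = 0.939693
stress = 1591*0.939693/(44*14.6190) = 2.324 MPa

2.324


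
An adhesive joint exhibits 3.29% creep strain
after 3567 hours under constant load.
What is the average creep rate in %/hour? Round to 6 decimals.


Creep rate = strain / time
= 3.29 / 3567
= 0.000922 %/h

0.000922


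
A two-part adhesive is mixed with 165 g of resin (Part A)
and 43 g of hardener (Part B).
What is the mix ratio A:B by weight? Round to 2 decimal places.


Mix ratio = mass_A / mass_B
= 165 / 43
= 3.84

3.84


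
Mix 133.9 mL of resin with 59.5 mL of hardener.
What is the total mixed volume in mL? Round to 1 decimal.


Total = 133.9 + 59.5 = 193.4 mL

193.4


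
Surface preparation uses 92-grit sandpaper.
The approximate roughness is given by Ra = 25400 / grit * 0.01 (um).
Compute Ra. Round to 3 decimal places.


Ra = 25400 / 92 * 0.01
= 254 / 92
= 2.761 um

2.761


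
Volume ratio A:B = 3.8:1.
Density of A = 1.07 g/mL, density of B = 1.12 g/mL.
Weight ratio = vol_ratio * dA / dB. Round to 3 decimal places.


Wt ratio = 3.8 * 1.07 / 1.12
= 3.630

3.630


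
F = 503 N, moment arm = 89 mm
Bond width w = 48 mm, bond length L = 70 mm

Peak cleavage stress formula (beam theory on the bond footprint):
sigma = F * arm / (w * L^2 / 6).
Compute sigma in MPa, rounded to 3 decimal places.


sigma = (503 * 89) / (48 * 4900 / 6)
= 44767 * 6 / 235200
= 268602 / 235200
= 1.142 MPa

1.142


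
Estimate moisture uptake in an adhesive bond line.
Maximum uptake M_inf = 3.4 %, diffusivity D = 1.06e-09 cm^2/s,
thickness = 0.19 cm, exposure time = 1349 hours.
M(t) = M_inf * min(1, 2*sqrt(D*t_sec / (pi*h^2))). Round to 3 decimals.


Convert time: 1349 h = 4856400 s
ratio = min(1, 2*sqrt(1.06e-09*4856400/(pi*0.19^2)))
= 0.426100
M(t) = 3.4 * 0.426100 = 1.449%

1.449


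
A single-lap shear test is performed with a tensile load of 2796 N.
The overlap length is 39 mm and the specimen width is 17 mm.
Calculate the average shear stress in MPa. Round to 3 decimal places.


Shear stress = F / (overlap * width)
= 2796 / (39 * 17)
= 2796 / 663
= 4.217 MPa

4.217


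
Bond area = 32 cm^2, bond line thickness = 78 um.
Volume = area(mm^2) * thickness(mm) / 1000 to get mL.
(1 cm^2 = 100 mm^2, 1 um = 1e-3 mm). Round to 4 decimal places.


area_mm2 = 32 * 100 = 3200
blt_mm = 78 * 1e-3 = 0.078
vol_mm3 = 3200 * 0.078 = 249.6
vol_mL = 249.6 / 1000 = 0.2496 mL

0.2496


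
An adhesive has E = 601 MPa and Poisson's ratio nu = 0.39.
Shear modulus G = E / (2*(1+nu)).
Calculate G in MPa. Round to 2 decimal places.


G = 601 / (2*(1+0.39))
= 601 / 2.78
= 216.19 MPa

216.19


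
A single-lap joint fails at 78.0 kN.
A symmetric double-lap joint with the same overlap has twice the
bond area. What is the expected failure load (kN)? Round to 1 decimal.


Double-lap load = 2 * 78.0 = 156.0 kN

156.0


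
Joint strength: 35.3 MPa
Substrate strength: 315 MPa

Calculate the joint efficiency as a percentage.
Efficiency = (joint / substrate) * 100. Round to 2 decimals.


Efficiency = (35.3 / 315) * 100 = 11.21%

11.21


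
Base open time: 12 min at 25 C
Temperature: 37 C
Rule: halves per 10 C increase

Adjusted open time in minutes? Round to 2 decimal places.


Acceleration = 2^((37-25)/10) = 2.2974
Open time = 12 / 2.2974 = 5.22 min

5.22


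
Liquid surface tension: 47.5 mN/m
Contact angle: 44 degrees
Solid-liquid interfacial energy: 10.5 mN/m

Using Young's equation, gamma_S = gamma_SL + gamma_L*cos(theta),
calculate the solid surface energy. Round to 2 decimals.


gamma_S = 10.5 + 47.5 * cos(44)
= 44.67 mN/m

44.67


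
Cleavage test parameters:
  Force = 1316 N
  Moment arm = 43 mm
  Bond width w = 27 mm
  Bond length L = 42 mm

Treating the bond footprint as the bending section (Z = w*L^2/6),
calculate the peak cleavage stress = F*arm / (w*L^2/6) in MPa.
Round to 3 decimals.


M = 1316 * 43 = 56588 N*mm
Z = 27 * 42^2 / 6 = 47628 / 6 mm^3
sigma = M / Z = 6 * 56588 / 47628 = 339528 / 47628
= 7.129 MPa

7.129


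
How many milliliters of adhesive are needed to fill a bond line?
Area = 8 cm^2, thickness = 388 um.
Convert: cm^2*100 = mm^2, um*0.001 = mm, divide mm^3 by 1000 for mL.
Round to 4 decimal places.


= (8 * 100) * (388 * 0.001) / 1000
= 0.3104 mL

0.3104


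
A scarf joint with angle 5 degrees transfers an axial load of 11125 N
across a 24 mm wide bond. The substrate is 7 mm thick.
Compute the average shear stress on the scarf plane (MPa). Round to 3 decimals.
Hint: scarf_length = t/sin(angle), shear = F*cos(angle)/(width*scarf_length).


scarf_length = 7 / sin(5 deg) = 80.3160 mm
cos(5 deg) = 0.996195
shear stress = 11125 * 0.996195 / (24 * 80.3160)
= 5.750 MPa

5.750


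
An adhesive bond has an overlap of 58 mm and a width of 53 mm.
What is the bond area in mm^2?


Bond area = overlap * width
= 58 * 53
= 3074 mm^2

3074


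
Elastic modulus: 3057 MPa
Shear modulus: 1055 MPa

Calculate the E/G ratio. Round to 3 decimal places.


E / G = 3057 / 1055 = 2.898

2.898


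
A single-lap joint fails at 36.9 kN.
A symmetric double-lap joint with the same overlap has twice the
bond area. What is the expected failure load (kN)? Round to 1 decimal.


Double-lap load = 2 * 36.9 = 73.8 kN

73.8


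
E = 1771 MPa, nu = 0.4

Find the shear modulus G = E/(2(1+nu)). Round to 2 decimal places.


G = 1771 / (2 * 1.40)
= 632.50 MPa

632.50


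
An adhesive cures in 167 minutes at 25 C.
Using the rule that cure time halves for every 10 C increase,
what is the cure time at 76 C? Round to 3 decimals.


Factor = 2^((76 - 25) / 10) = 34.2968
Cure time = 167 / 34.2968
= 4.869 minutes

4.869


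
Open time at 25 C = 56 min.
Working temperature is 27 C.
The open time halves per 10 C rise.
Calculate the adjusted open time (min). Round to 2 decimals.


factor = 2^((27 - 25) / 10) = 1.1487
ot = 56 / 1.1487 = 48.75 min

48.75


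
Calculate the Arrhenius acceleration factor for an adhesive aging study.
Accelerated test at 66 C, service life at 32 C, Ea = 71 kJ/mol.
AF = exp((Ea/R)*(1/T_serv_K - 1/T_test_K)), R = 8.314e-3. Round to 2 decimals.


T_test = 339.15 K, T_serv = 305.15 K
Ea/R = 71 / 0.008314 = 8539.81
AF = exp(8539.81 * (1/305.15 - 1/339.15))
= 16.54

16.54


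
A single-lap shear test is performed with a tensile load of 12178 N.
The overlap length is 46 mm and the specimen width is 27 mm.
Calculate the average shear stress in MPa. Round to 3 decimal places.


Shear stress = F / (overlap * width)
= 12178 / (46 * 27)
= 12178 / 1242
= 9.805 MPa

9.805


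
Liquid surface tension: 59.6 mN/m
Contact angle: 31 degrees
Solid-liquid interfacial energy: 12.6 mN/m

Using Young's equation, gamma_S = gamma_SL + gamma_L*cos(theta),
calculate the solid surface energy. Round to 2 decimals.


gamma_S = 12.6 + 59.6 * cos(31)
= 63.69 mN/m

63.69


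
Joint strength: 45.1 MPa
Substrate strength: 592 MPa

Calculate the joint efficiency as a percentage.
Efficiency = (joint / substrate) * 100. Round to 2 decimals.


Efficiency = (45.1 / 592) * 100 = 7.62%

7.62


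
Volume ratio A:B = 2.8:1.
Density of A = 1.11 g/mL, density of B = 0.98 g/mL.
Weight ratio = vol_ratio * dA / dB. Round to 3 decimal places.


Wt ratio = 2.8 * 1.11 / 0.98
= 3.171

3.171


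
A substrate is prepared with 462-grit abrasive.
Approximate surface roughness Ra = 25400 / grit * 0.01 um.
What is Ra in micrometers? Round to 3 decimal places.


Ra = 25400 / 462 * 0.01 = 0.550 um

0.550


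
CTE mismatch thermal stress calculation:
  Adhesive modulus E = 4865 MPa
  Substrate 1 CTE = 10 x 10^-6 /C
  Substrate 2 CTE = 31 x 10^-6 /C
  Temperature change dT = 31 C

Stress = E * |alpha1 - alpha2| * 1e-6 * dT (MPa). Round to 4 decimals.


delta_alpha = |10 - 31| = 21 x 10^-6/C
Stress = 4865 * 21e-6 * 31
= 3.1671 MPa

3.1671


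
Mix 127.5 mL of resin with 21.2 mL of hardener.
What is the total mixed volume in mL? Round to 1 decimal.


Total = 127.5 + 21.2 = 148.7 mL

148.7


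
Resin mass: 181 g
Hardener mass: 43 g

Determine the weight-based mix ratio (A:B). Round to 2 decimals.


Ratio = 181 / 43 = 4.21

4.21


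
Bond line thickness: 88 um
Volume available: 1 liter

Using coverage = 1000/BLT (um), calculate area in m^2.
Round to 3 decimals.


1 L = 1e6 mm^3, thickness = 88 um = 0.088 mm
Area = 1e6 / 0.088 mm^2 = (1e6 / 0.088) / 1e6 m^2 = 1000 / 88 m^2
= 11.364 m^2

11.364


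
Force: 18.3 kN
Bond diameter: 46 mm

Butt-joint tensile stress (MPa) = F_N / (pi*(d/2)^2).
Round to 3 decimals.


F_N = 18.3 * 1000 = 18300.0 N
A = pi*(23.0)^2 = 1661.9025 mm^2
stress = 18300.0 / 1661.9025 = 11.011 MPa

11.011


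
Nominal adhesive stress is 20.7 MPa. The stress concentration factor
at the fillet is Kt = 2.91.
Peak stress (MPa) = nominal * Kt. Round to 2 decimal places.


Peak = 20.7 * 2.91 = 60.24 MPa

60.24


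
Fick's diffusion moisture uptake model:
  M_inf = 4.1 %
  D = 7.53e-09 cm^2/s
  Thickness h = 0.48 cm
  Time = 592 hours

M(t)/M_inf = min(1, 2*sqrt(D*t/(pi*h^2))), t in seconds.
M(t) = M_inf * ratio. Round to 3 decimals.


t_sec = 592 * 3600 = 2131200
ratio = 2*sqrt(7.53e-09*2131200/(pi*0.48^2))
= min(1, 0.297799)
= 0.297799
M(t) = 4.1 * 0.297799 = 1.221 %

1.221


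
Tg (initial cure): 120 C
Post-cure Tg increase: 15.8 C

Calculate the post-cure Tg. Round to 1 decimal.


Post-cure Tg = 120 + 15.8 = 135.8 C

135.8


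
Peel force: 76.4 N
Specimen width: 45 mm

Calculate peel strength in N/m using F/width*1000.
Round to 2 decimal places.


Peel strength = 76.4 / 45 * 1000 = 1697.78 N/m

1697.78


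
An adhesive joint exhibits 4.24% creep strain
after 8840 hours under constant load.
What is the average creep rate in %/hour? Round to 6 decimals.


Creep rate = strain / time
= 4.24 / 8840
= 0.000480 %/h

0.000480


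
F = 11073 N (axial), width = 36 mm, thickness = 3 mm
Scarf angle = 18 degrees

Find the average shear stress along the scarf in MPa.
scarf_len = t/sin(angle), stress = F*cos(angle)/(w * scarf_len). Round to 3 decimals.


scarf_len = 3/sin(18 deg) = 9.7082
cos(18 deg) = 0.951057
stress = 11073*0.951057/(36*9.7082) = 30.132 MPa

30.132


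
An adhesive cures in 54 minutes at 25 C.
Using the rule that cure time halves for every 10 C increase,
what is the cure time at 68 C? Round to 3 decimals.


Factor = 2^((68 - 25) / 10) = 19.6983
Cure time = 54 / 19.6983
= 2.741 minutes

2.741


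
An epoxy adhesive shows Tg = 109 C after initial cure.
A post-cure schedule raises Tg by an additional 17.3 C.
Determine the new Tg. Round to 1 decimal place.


New Tg = 109 + 17.3
= 126.3 C

126.3


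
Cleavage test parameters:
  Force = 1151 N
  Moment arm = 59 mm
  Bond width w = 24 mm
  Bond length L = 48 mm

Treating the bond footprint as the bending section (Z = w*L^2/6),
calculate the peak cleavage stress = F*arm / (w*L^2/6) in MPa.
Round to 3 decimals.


M = 1151 * 59 = 67909 N*mm
Z = 24 * 48^2 / 6 = 55296 / 6 mm^3
sigma = M / Z = 6 * 67909 / 55296 = 407454 / 55296
= 7.369 MPa

7.369


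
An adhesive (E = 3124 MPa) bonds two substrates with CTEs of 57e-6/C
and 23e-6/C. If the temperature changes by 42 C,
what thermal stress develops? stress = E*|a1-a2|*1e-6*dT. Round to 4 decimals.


Stress = 3124 * |57 - 23| * 1e-6 * 42
= 4.4611 MPa

4.4611


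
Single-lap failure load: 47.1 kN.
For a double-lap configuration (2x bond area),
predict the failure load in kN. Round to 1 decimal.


Failure load = 47.1 * 2 = 94.2 kN

94.2


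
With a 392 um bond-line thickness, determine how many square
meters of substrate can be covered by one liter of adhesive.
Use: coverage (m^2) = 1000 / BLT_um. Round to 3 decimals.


Coverage = 1000 / 392 = 2.551 m^2

2.551


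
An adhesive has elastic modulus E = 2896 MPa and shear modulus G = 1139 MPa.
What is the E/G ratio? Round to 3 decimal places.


E/G = 2896 / 1139 = 2.543

2.543


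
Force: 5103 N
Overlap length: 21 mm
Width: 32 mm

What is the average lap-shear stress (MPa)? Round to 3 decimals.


Average shear stress = F / (overlap * width)
= 5103 / (21 * 32)
= 7.594 MPa

7.594


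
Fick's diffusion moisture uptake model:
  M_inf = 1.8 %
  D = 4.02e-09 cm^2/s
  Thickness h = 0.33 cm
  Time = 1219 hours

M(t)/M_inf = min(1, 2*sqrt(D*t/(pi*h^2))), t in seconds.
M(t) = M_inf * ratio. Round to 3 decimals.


t_sec = 1219 * 3600 = 4388400
ratio = 2*sqrt(4.02e-09*4388400/(pi*0.33^2))
= min(1, 0.454158)
= 0.454158
M(t) = 1.8 * 0.454158 = 0.817 %

0.817


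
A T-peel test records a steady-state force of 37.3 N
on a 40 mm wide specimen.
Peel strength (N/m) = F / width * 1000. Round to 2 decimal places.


Peel strength = 37.3 / 40 * 1000
= 932.50 N/m

932.50


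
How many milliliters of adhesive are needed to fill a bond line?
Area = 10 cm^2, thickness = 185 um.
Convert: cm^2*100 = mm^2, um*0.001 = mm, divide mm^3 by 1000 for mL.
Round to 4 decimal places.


= (10 * 100) * (185 * 0.001) / 1000
= 0.1850 mL

0.1850


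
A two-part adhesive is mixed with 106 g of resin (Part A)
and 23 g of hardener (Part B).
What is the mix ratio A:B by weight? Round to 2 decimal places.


Mix ratio = mass_A / mass_B
= 106 / 23
= 4.61

4.61


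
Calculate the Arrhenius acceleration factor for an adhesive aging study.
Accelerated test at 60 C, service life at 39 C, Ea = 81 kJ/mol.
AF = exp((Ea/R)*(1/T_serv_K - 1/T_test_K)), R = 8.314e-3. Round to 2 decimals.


T_test = 333.15 K, T_serv = 312.15 K
Ea/R = 81 / 0.008314 = 9742.60
AF = exp(9742.60 * (1/312.15 - 1/333.15))
= 7.15

7.15


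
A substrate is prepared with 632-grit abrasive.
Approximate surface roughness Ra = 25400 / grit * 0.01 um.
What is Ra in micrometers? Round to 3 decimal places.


Ra = 25400 / 632 * 0.01 = 0.402 um

0.402


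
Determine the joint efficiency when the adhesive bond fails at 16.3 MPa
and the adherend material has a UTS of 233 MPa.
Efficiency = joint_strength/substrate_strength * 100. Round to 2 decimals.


Joint efficiency = 16.3 / 233 * 100
= 7.00%

7.00


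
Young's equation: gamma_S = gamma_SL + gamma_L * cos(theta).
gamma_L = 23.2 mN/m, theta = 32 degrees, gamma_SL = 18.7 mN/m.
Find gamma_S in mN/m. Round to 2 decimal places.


cos(32 deg) = 0.848048
gamma_S = 18.7 + 23.2 * 0.848048
= 38.37 mN/m

38.37


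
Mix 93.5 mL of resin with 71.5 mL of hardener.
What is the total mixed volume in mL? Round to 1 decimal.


Total = 93.5 + 71.5 = 165.0 mL

165.0


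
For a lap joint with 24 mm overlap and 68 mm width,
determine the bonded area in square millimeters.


Area = 24 * 68 = 1632 mm^2

1632


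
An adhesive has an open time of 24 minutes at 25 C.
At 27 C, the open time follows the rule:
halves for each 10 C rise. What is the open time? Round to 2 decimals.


Factor = 2^((27-25)/10) = 1.1487
Open time = 24 / 1.1487 = 20.89 min

20.89


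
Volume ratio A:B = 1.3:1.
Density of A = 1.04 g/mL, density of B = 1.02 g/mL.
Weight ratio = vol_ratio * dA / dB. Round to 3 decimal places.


Wt ratio = 1.3 * 1.04 / 1.02
= 1.325

1.325


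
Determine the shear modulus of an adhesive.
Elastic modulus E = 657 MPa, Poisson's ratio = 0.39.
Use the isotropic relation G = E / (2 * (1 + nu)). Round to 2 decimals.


G = 657 / (2*(1+0.39)) = 657 / 2.78
= 236.33 MPa

236.33


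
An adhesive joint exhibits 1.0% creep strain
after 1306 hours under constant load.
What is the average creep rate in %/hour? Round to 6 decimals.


Creep rate = strain / time
= 1.0 / 1306
= 0.000766 %/h

0.000766


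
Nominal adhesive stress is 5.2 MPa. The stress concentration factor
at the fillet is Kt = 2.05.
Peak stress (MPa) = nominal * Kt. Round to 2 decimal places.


Peak = 5.2 * 2.05 = 10.66 MPa

10.66


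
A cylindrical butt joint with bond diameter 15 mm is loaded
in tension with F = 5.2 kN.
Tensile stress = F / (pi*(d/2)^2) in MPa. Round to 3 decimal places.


Area = pi * (15/2)^2 = 176.7146 mm^2
Stress = 5.2*1000 / 176.7146
= 29.426 MPa

29.426


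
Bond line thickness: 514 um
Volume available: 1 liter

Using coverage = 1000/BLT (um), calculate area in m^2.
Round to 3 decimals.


1 L = 1e6 mm^3, thickness = 514 um = 0.514 mm
Area = 1e6 / 0.514 mm^2 = (1e6 / 0.514) / 1e6 m^2 = 1000 / 514 m^2
= 1.946 m^2

1.946


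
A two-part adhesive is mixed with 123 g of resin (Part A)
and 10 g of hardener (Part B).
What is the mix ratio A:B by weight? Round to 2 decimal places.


Mix ratio = mass_A / mass_B
= 123 / 10
= 12.30

12.30


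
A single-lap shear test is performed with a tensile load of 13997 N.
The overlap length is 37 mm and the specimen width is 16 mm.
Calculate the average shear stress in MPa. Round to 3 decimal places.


Shear stress = F / (overlap * width)
= 13997 / (37 * 16)
= 13997 / 592
= 23.644 MPa

23.644


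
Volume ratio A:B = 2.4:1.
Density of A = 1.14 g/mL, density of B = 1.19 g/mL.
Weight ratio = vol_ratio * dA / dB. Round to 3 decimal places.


Wt ratio = 2.4 * 1.14 / 1.19
= 2.299

2.299


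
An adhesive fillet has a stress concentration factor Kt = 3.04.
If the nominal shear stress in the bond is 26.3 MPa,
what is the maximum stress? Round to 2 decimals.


Max stress = 26.3 * 3.04 = 79.95 MPa

79.95


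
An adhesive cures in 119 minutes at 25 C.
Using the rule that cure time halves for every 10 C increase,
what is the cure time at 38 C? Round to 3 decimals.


Factor = 2^((38 - 25) / 10) = 2.4623
Cure time = 119 / 2.4623
= 48.329 minutes

48.329


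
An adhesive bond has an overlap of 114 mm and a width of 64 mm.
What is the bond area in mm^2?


Bond area = overlap * width
= 114 * 64
= 7296 mm^2

7296


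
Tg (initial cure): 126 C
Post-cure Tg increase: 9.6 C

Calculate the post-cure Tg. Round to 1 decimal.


Post-cure Tg = 126 + 9.6 = 135.6 C

135.6


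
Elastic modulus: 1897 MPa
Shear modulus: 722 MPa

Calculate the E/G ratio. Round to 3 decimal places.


E / G = 1897 / 722 = 2.627

2.627


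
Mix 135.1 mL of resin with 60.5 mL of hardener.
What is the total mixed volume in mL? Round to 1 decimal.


Total = 135.1 + 60.5 = 195.6 mL

195.6


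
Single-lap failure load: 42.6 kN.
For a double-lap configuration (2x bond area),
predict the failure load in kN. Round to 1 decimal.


Failure load = 42.6 * 2 = 85.2 kN

85.2


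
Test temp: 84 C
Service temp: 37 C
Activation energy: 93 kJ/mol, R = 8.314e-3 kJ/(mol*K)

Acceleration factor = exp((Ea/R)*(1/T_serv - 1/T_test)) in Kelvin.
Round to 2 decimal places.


AF = exp((93/0.008314)*(1/310.15 - 1/357.15))
= 115.15

115.15


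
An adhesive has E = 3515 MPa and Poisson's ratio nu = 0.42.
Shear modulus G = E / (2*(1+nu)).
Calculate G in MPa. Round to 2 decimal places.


G = 3515 / (2*(1+0.42))
= 3515 / 2.84
= 1237.68 MPa

1237.68


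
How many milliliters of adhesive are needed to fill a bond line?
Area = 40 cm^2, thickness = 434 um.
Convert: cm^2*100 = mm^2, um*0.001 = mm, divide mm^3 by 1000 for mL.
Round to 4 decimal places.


= (40 * 100) * (434 * 0.001) / 1000
= 1.7360 mL

1.7360


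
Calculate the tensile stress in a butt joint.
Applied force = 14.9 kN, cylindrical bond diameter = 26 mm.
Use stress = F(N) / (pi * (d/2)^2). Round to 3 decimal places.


A = pi * 13.0^2 = 530.9292 mm^2
sigma = 14900.0 / 530.9292 = 28.064 MPa

28.064


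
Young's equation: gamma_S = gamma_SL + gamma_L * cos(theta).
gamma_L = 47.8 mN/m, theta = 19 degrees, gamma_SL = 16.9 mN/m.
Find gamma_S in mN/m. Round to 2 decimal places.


cos(19 deg) = 0.945519
gamma_S = 16.9 + 47.8 * 0.945519
= 62.10 mN/m

62.10


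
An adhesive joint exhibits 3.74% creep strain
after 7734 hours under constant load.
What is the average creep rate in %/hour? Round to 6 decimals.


Creep rate = strain / time
= 3.74 / 7734
= 0.000484 %/h

0.000484


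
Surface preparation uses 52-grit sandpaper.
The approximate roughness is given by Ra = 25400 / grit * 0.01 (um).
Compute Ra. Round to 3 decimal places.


Ra = 25400 / 52 * 0.01
= 254 / 52
= 4.885 um

4.885


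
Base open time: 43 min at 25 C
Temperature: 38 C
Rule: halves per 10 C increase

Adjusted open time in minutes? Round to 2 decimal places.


Acceleration = 2^((38-25)/10) = 2.4623
Open time = 43 / 2.4623 = 17.46 min

17.46


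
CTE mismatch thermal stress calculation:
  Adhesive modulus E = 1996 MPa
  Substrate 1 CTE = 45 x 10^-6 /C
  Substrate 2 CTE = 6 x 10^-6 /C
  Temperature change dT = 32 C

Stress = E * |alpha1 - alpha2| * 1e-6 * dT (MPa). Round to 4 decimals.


delta_alpha = |45 - 6| = 39 x 10^-6/C
Stress = 1996 * 39e-6 * 32
= 2.4910 MPa

2.4910


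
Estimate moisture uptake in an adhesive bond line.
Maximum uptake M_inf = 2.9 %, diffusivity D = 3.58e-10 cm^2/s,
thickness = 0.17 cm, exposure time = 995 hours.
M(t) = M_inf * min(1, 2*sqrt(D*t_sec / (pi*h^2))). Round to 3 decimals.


Convert time: 995 h = 3582000 s
ratio = min(1, 2*sqrt(3.58e-10*3582000/(pi*0.17^2)))
= 0.237690
M(t) = 2.9 * 0.237690 = 0.689%

0.689


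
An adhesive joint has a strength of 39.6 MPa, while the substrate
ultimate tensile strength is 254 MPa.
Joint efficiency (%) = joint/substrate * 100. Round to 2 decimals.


Efficiency = 39.6 / 254 * 100
= 15.59%

15.59


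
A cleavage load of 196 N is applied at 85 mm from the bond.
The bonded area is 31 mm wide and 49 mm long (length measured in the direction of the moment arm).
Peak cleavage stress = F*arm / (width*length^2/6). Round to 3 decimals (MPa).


Moment = 196 * 85 = 16660 N*mm
Section modulus = 31 * 2401 / 6 = 74431 / 6 mm^3
Stress = 16660 / (74431 / 6) = 99960 / 74431
= 1.343 MPa

1.343


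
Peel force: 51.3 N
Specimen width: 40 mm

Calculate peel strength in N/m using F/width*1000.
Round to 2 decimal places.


Peel strength = 51.3 / 40 * 1000 = 1282.50 N/m

1282.50


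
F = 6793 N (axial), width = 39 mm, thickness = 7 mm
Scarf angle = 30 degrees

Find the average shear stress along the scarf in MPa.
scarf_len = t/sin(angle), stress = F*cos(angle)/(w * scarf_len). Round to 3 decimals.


scarf_len = 7/sin(30 deg) = 14.0000
cos(30 deg) = 0.866025
stress = 6793*0.866025/(39*14.0000) = 10.775 MPa

10.775


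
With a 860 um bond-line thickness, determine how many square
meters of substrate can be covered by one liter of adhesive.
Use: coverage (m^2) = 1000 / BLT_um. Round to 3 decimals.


Coverage = 1000 / 860 = 1.163 m^2

1.163


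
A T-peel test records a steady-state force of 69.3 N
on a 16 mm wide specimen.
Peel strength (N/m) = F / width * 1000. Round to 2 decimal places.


Peel strength = 69.3 / 16 * 1000
= 4331.25 N/m

4331.25


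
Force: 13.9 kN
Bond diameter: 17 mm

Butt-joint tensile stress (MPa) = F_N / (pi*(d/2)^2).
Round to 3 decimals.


F_N = 13.9 * 1000 = 13900.0 N
A = pi*(8.5)^2 = 226.9801 mm^2
stress = 13900.0 / 226.9801 = 61.239 MPa

61.239


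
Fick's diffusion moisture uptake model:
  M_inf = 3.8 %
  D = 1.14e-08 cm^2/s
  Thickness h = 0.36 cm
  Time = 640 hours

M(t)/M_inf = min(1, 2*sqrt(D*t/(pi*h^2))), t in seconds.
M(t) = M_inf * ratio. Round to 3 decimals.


t_sec = 640 * 3600 = 2304000
ratio = 2*sqrt(1.14e-08*2304000/(pi*0.36^2))
= min(1, 0.507980)
= 0.507980
M(t) = 3.8 * 0.507980 = 1.930 %

1.930
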